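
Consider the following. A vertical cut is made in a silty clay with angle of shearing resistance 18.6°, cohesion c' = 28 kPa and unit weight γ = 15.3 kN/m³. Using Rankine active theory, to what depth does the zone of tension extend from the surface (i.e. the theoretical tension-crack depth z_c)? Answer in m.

K_a = tan²(45° − 18.6°/2) = 0.5163; √K_a = 0.7186.
The active pressure is zero where K_a γ z = 2c√K_a, so z_c = 2c/(γ√K_a) = 2×28/(15.3×0.7186) = 5.094 m.

5.09 m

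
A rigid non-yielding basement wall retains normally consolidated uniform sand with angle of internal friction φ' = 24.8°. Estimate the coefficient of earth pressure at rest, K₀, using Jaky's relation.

0.581

K₀ = 1 − sin φ' = 1 − sin 24.8° = 0.5805.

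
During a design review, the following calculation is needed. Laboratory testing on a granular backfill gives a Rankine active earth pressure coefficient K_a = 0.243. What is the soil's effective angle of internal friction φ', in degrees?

37.5°

K_a = tan²(45° − φ/2) ⇒ 45° − φ/2 = arctan(√0.243) = 26.24°.
φ = 2(45° − 26.24°) = 37.52°.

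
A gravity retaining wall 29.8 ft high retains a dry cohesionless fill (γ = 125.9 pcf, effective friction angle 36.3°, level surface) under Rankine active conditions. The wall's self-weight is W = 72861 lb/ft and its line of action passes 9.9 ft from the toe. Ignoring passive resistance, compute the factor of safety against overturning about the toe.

K_a = tan²(45° − 36.3°/2) = 0.2563.
P_a = ½K_aγH² = 0.5×0.2563×125.9×29.8² = 14330 lb/ft, acting at H/3 = 9.933 ft above the base.
Overturning moment M_o = P_a × H/3 = 14330 × 9.933 = 142300.
Resisting moment M_r = W × 9.9 = 72861 × 9.9 = 721300.
FS_overturning = M_r/M_o = 721300/142300 = 5.069.

5.07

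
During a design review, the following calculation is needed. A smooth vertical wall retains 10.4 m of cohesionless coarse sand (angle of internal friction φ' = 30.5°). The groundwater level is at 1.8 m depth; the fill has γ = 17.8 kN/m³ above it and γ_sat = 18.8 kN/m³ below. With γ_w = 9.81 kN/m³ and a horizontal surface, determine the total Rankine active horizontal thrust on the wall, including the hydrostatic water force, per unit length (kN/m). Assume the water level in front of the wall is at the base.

K_a = tan²(45° − φ/2) = 0.3267.
γ' = 18.8 − 9.81 = 8.990 kN/m³. Depth below WT = 8.6 m.
σ'_h at WT = K_a γ d_w = 10.47 kPa; at base = 10.47 + K_a γ' × 8.6 = 35.72 kPa.
P₁ (0–1.8 m) = ½×10.47×1.8 = 9.420. P₂ (1.8–10.4 m) = ½(10.47+35.72)×8.6 = 198.6.
P_w = ½ γ_w h₂² = 0.5×9.81×8.6² = 362.8. Total = 9.420+198.6+362.8 = 570.8 kN/m.

571 kN/m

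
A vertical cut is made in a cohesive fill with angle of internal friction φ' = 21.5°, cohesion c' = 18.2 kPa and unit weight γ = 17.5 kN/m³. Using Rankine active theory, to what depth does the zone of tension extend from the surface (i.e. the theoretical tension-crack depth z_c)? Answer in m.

3.05 m

K_a = tan²(45° − 21.5°/2) = 0.4636; √K_a = 0.6809.
The active pressure is zero where K_a γ z = 2c√K_a, so z_c = 2c/(γ√K_a) = 2×18.2/(17.5×0.6809) = 3.055 m.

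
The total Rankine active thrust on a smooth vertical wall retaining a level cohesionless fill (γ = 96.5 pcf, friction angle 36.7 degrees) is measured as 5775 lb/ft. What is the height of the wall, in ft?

21.8 ft

K_a = 0.2519. P_a = ½ K_a γ H² ⇒ H = √(2P_a/(K_a γ)).
H = √(2×5775/(0.2519×96.5)) = 21.80 ft.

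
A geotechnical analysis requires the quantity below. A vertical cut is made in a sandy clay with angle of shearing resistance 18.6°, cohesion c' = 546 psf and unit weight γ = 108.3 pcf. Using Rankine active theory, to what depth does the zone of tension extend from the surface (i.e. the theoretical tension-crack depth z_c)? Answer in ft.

14.0 ft

K_a = tan²(45° − 18.6°/2) = 0.5163; √K_a = 0.7186.
The active pressure is zero where K_a γ z = 2c√K_a, so z_c = 2c/(γ√K_a) = 2×546/(108.3×0.7186) = 14.03 ft.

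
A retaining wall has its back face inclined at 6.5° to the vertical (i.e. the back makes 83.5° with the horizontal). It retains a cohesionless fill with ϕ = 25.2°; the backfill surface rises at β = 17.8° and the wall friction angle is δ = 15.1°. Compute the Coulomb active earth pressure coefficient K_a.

0.576

K_a = sin²(α+φ) / [sin²α · sin(α−δ) · (1 + √{sin(φ+δ)sin(φ−β) / (sin(α−δ)sin(α+β))})²].
With α = 83.5°, φ = 25.2°, δ = 15.1°, β = 17.8°: K_a = 0.5764.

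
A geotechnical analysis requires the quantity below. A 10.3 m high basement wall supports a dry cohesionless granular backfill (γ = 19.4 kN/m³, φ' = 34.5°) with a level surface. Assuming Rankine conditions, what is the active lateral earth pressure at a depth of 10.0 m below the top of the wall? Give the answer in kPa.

53.7 kPa

K_a = (1 − sin φ)/(1 + sin φ) = 0.2768.
σ_h = K_a γ z = 0.2768 × 19.4 × 10.0 = 53.70 kPa.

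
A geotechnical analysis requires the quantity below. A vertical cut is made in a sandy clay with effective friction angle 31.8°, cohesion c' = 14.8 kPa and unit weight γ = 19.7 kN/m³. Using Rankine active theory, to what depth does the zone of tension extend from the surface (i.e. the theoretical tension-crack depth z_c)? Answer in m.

K_a = tan²(45° − 31.8°/2) = 0.3098; √K_a = 0.5566.
The active pressure is zero where K_a γ z = 2c√K_a, so z_c = 2c/(γ√K_a) = 2×14.8/(19.7×0.5566) = 2.700 m.

2.70 m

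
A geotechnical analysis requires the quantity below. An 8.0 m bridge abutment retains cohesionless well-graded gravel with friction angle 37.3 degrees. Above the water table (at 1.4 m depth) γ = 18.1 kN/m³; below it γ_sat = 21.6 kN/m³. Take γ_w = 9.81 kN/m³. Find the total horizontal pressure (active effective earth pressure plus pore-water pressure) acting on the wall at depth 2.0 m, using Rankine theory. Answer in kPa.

13.8 kPa

K_a = (1 − sin φ)/(1 + sin φ) = 0.2453.
γ' = 21.6 − 9.81 = 11.79 kN/m³.
Effective vertical stress at 2.0 m: σ'_v = 18.1×1.4 + 11.79×0.600 = 32.41 kPa.
σ'_h = K_a σ'_v = 0.2453 × 32.41 = 7.952 kPa; u = γ_w × 0.600 = 5.886 kPa.
Total σ_h = 7.952 + 5.886 = 13.84 kPa.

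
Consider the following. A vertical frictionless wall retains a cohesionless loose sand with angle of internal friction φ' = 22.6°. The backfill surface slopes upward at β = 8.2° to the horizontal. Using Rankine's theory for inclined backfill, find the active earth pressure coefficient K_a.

0.465

K_a = cos β · (cos β − √(cos²β − cos²φ)) / (cos β + √(cos²β − cos²φ)).
cos β = 0.9898, cos φ = 0.9232, √(cos²β − cos²φ) = 0.3568.
K_a = 0.9898 × (0.9898 − 0.3568)/(0.9898 + 0.3568) = 0.4652.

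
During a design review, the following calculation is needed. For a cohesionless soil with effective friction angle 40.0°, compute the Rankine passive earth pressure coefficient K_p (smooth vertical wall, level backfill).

4.60

K_p = (1 + sin φ)/(1 − sin φ) = tan²(45° + 40.0°/2) = 4.599.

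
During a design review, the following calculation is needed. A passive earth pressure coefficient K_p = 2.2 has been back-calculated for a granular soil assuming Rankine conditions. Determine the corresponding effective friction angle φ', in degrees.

K_p = (1+sin φ)/(1−sin φ) ⇒ sin φ = (K_p − 1)/(K_p + 1) = 0.3750.
φ = arcsin(0.3750) = 22.02°.

22.0°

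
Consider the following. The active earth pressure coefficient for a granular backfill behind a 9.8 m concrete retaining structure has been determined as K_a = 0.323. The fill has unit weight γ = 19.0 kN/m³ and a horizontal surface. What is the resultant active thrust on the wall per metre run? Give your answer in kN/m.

P = ½ K_a γ H² = 0.5 × 0.323 × 19.0 × 9.8² = 294.7 kN/m.

295 kN/m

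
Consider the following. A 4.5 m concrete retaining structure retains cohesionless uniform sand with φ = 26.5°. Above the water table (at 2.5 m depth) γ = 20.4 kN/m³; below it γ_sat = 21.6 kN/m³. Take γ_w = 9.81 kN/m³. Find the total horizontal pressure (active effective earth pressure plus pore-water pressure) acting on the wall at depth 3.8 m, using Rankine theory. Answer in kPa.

38.2 kPa

K_a = (1 − sin φ)/(1 + sin φ) = 0.3829.
γ' = 21.6 − 9.81 = 11.79 kN/m³.
Effective vertical stress at 3.8 m: σ'_v = 20.4×2.5 + 11.79×1.30 = 66.33 kPa.
σ'_h = K_a σ'_v = 0.3829 × 66.33 = 25.40 kPa; u = γ_w × 1.30 = 12.75 kPa.
Total σ_h = 25.40 + 12.75 = 38.15 kPa.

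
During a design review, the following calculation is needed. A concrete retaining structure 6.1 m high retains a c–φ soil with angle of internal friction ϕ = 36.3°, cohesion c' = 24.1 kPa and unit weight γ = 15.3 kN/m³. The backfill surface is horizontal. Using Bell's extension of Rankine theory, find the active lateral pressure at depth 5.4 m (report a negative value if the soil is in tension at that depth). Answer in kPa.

-3.23 kPa

K_a = (1 − sin φ)/(1 + sin φ) = 0.2563.
σ_a = K_a γ z − 2c√K_a = 0.2563×15.3×5.4 − 2×24.1×0.5062 = -3.227 kPa.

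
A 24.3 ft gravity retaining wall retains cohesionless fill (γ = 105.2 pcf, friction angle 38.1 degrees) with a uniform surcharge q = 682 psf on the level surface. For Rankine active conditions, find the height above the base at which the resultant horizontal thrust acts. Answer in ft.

9.51 ft

K_a = 0.2368.
Triangular part P₁ = ½K_aγH² = 7356 at H/3 = 8.100 ft; rectangular part P₂ = K_a q H = 3925 at H/2 = 12.15 ft.
ȳ = (P₁·8.100 + P₂·12.15)/(P₁+P₂) = 9.509 ft.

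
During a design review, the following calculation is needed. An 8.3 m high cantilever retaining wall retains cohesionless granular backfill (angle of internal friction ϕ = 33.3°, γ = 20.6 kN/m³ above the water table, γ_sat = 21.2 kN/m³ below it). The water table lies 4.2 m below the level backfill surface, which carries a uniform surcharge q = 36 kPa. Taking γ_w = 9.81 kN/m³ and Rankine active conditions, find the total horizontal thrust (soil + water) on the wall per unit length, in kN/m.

K_a = tan²(45° − φ/2) = 0.2911.
γ' = 21.2 − 9.81 = 11.39 kN/m³. h₂ = H − d_w = 4.1 m.
σ'_h: at surface K_a·q = 10.48; at WT K_a(q+γd_w) = 35.67; at base K_a(q+γd_w+γ'h₂) = 49.27 kPa.
P₁ = ½(10.48+35.67)×4.2 = 96.92; P₂ = ½(35.67+49.27)×4.1 = 174.1; P_w = ½γ_w h₂² = 82.45.
Total = 96.92+174.1+82.45 = 353.5 kN/m.

353 kN/m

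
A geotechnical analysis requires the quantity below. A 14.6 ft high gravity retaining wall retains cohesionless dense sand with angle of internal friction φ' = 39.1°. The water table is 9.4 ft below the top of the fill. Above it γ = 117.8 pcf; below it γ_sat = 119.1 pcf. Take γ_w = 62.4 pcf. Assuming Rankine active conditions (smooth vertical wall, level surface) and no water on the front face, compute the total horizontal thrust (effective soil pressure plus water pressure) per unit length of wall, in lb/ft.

K_a = tan²(45° − φ/2) = 0.2265.
γ' = 119.1 − 62.4 = 56.70 pcf. Depth below WT = 5.2 ft.
σ'_h at WT = K_a γ d_w = 250.8 psf; at base = 250.8 + K_a γ' × 5.2 = 317.6 psf.
P₁ (0–9.4 ft) = ½×250.8×9.4 = 1179. P₂ (9.4–14.6 ft) = ½(250.8+317.6)×5.2 = 1478.
P_w = ½ γ_w h₂² = 0.5×62.4×5.2² = 843.6. Total = 1179+1478+843.6 = 3500 lb/ft.

3500 lb/ft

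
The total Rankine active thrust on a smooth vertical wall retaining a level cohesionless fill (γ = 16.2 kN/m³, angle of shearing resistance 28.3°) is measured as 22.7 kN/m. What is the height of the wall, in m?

2.80 m

K_a = 0.3568. P_a = ½ K_a γ H² ⇒ H = √(2P_a/(K_a γ)).
H = √(2×22.7/(0.3568×16.2)) = 2.803 m.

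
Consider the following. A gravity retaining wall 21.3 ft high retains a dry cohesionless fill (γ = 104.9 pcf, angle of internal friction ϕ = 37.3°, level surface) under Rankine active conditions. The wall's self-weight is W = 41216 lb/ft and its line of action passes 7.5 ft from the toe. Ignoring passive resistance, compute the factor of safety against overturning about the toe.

7.46

K_a = tan²(45° − 37.3°/2) = 0.2453.
P_a = ½K_aγH² = 0.5×0.2453×104.9×21.3² = 5838 lb/ft, acting at H/3 = 7.100 ft above the base.
Overturning moment M_o = P_a × H/3 = 5838 × 7.100 = 41450.
Resisting moment M_r = W × 7.5 = 41216 × 7.5 = 309100.
FS_overturning = M_r/M_o = 309100/41450 = 7.458.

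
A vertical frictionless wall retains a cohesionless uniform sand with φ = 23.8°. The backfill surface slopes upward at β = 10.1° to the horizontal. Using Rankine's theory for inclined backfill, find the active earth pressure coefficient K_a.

0.454

K_a = cos β · (cos β − √(cos²β − cos²φ)) / (cos β + √(cos²β − cos²φ)).
cos β = 0.9845, cos φ = 0.9150, √(cos²β − cos²φ) = 0.3634.
K_a = 0.9845 × (0.9845 − 0.3634)/(0.9845 + 0.3634) = 0.4536.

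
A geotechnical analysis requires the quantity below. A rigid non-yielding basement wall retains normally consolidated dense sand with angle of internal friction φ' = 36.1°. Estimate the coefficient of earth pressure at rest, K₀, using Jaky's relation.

0.411

K₀ = 1 − sin φ' = 1 − sin 36.1° = 0.4108.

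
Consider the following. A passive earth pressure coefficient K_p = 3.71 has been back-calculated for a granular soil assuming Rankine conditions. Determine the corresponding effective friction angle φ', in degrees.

35.1°

K_p = (1+sin φ)/(1−sin φ) ⇒ sin φ = (K_p − 1)/(K_p + 1) = 0.5754.
φ = arcsin(0.5754) = 35.13°.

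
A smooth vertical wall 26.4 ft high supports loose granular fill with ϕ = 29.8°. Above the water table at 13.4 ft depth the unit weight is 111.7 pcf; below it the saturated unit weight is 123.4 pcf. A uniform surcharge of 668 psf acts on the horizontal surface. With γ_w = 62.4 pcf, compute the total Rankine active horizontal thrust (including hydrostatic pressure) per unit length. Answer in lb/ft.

K_a = tan²(45° − φ/2) = 0.3360.
γ' = 123.4 − 62.4 = 61.00 pcf. h₂ = H − d_w = 13.0 ft.
σ'_h: at surface K_a·q = 224.5; at WT K_a(q+γd_w) = 727.4; at base K_a(q+γd_w+γ'h₂) = 993.9 psf.
P₁ = ½(224.5+727.4)×13.4 = 6378; P₂ = ½(727.4+993.9)×13.0 = 11190; P_w = ½γ_w h₂² = 5273.
Total = 6378+11190+5273 = 22840 lb/ft.

22800 lb/ft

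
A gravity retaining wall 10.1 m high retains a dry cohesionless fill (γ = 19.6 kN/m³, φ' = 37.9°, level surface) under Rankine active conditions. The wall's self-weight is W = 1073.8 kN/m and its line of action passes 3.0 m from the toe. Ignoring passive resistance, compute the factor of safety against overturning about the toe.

K_a = tan²(45° − 37.9°/2) = 0.2389.
P_a = ½K_aγH² = 0.5×0.2389×19.6×10.1² = 238.9 kN/m, acting at H/3 = 3.367 m above the base.
Overturning moment M_o = P_a × H/3 = 238.9 × 3.367 = 804.2.
Resisting moment M_r = W × 3.0 = 1073.8 × 3.0 = 3221.
FS_overturning = M_r/M_o = 3221/804.2 = 4.006.

4.01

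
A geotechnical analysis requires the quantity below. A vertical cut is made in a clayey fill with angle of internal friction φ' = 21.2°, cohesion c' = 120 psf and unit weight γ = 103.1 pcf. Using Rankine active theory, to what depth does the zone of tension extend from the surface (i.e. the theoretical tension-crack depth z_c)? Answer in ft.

3.40 ft

K_a = tan²(45° − 21.2°/2) = 0.4688; √K_a = 0.6847.
The active pressure is zero where K_a γ z = 2c√K_a, so z_c = 2c/(γ√K_a) = 2×120/(103.1×0.6847) = 3.400 ft.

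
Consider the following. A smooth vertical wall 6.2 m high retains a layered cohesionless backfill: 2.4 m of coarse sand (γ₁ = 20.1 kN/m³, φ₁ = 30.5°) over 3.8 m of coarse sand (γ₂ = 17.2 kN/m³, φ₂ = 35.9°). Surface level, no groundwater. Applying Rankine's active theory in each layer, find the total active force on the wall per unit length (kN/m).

99.1 kN/m

K_a1 = tan²(45°−30.5°/2) = 0.3267; K_a2 = tan²(45°−35.9°/2) = 0.2607.
Layer 1: σ at base = K_a1 γ₁ h₁ = 15.76 kPa; P₁ = ½×15.76×2.4 = 18.91.
Layer 2: σ_v at top = γ₁h₁ = 48.24; σ_h top = K_a2×48.24 = 12.58; σ_h base = K_a2×(48.24+17.2×3.8) = 29.62.
P₂ = ½(12.58+29.62)×3.8 = 80.18. Total P_a = 18.91+80.18 = 99.09 kN/m.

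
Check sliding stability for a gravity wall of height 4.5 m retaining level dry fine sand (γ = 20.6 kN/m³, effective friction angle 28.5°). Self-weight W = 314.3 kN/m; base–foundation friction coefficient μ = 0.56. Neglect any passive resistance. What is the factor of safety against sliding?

K_a = tan²(45° − 28.5°/2) = 0.3540.
P_a = ½K_aγH² = 0.5×0.3540×20.6×4.5² = 73.83 kN/m, acting at H/3 = 1.500 m above the base.
FS_sliding = μW / P_a = 0.56×314.3 / 73.83 = 2.384.

2.38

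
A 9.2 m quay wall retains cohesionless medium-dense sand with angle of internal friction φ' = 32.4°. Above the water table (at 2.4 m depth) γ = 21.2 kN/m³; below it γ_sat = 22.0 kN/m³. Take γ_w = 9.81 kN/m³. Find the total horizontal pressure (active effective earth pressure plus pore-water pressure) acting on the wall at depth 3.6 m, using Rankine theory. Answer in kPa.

K_a = (1 − sin φ)/(1 + sin φ) = 0.3022.
γ' = 22.0 − 9.81 = 12.19 kN/m³.
Effective vertical stress at 3.6 m: σ'_v = 21.2×2.4 + 12.19×1.20 = 65.51 kPa.
σ'_h = K_a σ'_v = 0.3022 × 65.51 = 19.80 kPa; u = γ_w × 1.20 = 11.77 kPa.
Total σ_h = 19.80 + 11.77 = 31.57 kPa.

31.6 kPa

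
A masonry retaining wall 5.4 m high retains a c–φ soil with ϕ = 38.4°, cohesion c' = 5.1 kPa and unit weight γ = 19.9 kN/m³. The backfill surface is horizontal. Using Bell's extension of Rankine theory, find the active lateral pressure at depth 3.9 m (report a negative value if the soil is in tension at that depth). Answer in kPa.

13.2 kPa

K_a = (1 − sin φ)/(1 + sin φ) = 0.2337.
σ_a = K_a γ z − 2c√K_a = 0.2337×19.9×3.9 − 2×5.1×0.4834 = 13.21 kPa.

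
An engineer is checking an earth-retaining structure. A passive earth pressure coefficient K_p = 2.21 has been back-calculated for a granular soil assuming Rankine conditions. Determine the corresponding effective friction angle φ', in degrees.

K_p = (1+sin φ)/(1−sin φ) ⇒ sin φ = (K_p − 1)/(K_p + 1) = 0.3769.
φ = arcsin(0.3769) = 22.14°.

22.1°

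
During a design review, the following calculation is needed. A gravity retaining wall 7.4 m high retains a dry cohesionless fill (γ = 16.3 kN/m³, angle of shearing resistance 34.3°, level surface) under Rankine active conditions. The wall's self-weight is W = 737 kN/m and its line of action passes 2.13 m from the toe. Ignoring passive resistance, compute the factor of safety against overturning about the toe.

K_a = tan²(45° − 34.3°/2) = 0.2792.
P_a = ½K_aγH² = 0.5×0.2792×16.3×7.4² = 124.6 kN/m, acting at H/3 = 2.467 m above the base.
Overturning moment M_o = P_a × H/3 = 124.6 × 2.467 = 307.3.
Resisting moment M_r = W × 2.13 = 737 × 2.13 = 1570.
FS_overturning = M_r/M_o = 1570/307.3 = 5.108.

5.11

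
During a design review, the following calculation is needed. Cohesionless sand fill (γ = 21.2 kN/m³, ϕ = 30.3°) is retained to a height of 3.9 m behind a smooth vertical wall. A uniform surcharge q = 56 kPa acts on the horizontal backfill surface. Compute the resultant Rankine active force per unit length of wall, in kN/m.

K_a = tan²(45° − φ/2) = 0.3293.
Soil triangle: ½ K_a γ H² = 0.5×0.3293×21.2×3.9² = 53.10 kN/m.
Surcharge rectangle: K_a q H = 0.3293×56×3.9 = 71.92 kN/m.
Total = 53.10 + 71.92 = 125.0 kN/m.

125 kN/m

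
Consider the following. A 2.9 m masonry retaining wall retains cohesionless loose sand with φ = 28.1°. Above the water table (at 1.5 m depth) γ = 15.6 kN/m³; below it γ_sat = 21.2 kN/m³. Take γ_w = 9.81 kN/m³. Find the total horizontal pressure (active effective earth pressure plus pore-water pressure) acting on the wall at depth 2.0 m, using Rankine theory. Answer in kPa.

15.4 kPa

K_a = (1 − sin φ)/(1 + sin φ) = 0.3596.
γ' = 21.2 − 9.81 = 11.39 kN/m³.
Effective vertical stress at 2.0 m: σ'_v = 15.6×1.5 + 11.39×0.500 = 29.09 kPa.
σ'_h = K_a σ'_v = 0.3596 × 29.09 = 10.46 kPa; u = γ_w × 0.500 = 4.905 kPa.
Total σ_h = 10.46 + 4.905 = 15.37 kPa.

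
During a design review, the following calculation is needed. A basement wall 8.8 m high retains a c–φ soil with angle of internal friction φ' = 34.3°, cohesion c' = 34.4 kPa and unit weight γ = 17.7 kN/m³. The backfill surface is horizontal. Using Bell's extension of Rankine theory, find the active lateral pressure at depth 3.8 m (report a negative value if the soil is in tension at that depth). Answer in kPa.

-17.6 kPa

K_a = (1 − sin φ)/(1 + sin φ) = 0.2792.
σ_a = K_a γ z − 2c√K_a = 0.2792×17.7×3.8 − 2×34.4×0.5284 = -17.57 kPa.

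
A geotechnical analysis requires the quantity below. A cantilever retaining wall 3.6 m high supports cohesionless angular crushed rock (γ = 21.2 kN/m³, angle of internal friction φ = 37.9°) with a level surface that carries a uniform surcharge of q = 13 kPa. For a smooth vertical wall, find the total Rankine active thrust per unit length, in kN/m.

44.0 kN/m

K_a = tan²(45° − φ/2) = 0.2389.
Soil triangle: ½ K_a γ H² = 0.5×0.2389×21.2×3.6² = 32.82 kN/m.
Surcharge rectangle: K_a q H = 0.2389×13×3.6 = 11.18 kN/m.
Total = 32.82 + 11.18 = 44.01 kN/m.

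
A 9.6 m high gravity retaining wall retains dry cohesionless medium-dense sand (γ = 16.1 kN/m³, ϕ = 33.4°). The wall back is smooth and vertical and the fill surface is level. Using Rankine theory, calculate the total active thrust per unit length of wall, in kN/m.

215 kN/m

K_a = tan²(45° − φ/2) = 0.2899.
P_a = ½ K_a γ H² = 0.5 × 0.2899 × 16.1 × 9.6² = 215.1 kN/m.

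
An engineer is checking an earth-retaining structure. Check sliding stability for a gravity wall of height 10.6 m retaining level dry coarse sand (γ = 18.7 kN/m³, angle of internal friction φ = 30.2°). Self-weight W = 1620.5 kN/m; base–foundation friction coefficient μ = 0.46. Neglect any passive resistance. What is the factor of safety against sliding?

K_a = tan²(45° − 30.2°/2) = 0.3307.
P_a = ½K_aγH² = 0.5×0.3307×18.7×10.6² = 347.4 kN/m, acting at H/3 = 3.533 m above the base.
FS_sliding = μW / P_a = 0.46×1620.5 / 347.4 = 2.146.

2.15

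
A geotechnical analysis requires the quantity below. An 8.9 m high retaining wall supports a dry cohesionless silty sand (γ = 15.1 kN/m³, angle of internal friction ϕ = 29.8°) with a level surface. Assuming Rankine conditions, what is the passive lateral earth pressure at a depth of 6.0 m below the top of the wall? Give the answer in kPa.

270 kPa

K_p = (1 + sin φ)/(1 − sin φ) = 2.976.
σ_h = K_p γ z = 2.976 × 15.1 × 6.0 = 269.6 kPa.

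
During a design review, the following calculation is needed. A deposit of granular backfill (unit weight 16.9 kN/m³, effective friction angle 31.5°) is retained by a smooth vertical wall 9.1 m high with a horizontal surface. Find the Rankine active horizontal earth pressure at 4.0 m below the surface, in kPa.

21.2 kPa

K_a = (1 − sin φ)/(1 + sin φ) = 0.3136.
σ_h = K_a γ z = 0.3136 × 16.9 × 4.0 = 21.20 kPa.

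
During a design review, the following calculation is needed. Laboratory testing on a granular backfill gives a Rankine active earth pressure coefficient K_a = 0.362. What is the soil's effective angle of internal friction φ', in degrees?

K_a = tan²(45° − φ/2) ⇒ 45° − φ/2 = arctan(√0.362) = 31.03°.
φ = 2(45° − 31.03°) = 27.93°.

27.9°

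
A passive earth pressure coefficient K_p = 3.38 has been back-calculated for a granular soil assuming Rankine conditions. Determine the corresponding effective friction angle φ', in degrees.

K_p = (1+sin φ)/(1−sin φ) ⇒ sin φ = (K_p − 1)/(K_p + 1) = 0.5434.
φ = arcsin(0.5434) = 32.91°.

32.9°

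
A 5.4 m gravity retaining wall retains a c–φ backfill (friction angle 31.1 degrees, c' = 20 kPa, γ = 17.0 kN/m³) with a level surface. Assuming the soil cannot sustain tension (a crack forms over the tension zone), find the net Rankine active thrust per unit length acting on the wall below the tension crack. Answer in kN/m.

K_a = 0.3188; √K_a = 0.5646.
Tension-crack depth z_c = 2c/(γ√K_a) = 2×20/(17.0×0.5646) = 4.167 m.
σ_a at base = K_a γ H − 2c√K_a = 0.3188×17.0×5.4 − 2×20×0.5646 = 6.681 kPa.
P_a = ½ × 6.681 × (H − z_c) = 0.5×6.681×1.233 = 4.118 kN/m.

4.12 kN/m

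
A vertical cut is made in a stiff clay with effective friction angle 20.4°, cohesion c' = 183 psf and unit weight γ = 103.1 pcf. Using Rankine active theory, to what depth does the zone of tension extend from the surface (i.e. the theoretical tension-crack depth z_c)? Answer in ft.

5.11 ft

K_a = tan²(45° − 20.4°/2) = 0.4831; √K_a = 0.6950.
The active pressure is zero where K_a γ z = 2c√K_a, so z_c = 2c/(γ√K_a) = 2×183/(103.1×0.6950) = 5.108 ft.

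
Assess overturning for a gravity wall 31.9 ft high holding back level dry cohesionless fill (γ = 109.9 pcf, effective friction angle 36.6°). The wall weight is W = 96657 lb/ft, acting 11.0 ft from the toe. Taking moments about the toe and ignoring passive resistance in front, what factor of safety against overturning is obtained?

K_a = tan²(45° − 36.6°/2) = 0.2530.
P_a = ½K_aγH² = 0.5×0.2530×109.9×31.9² = 14140 lb/ft, acting at H/3 = 10.63 ft above the base.
Overturning moment M_o = P_a × H/3 = 14140 × 10.63 = 150400.
Resisting moment M_r = W × 11.0 = 96657 × 11.0 = 1063000.
FS_overturning = M_r/M_o = 1063000/150400 = 7.069.

7.07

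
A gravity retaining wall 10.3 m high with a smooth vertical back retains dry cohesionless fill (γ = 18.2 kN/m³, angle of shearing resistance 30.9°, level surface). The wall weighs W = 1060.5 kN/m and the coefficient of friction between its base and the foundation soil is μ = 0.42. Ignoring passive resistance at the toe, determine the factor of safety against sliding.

1.44

K_a = tan²(45° − 30.9°/2) = 0.3214.
P_a = ½K_aγH² = 0.5×0.3214×18.2×10.3² = 310.3 kN/m, acting at H/3 = 3.433 m above the base.
FS_sliding = μW / P_a = 0.42×1060.5 / 310.3 = 1.435.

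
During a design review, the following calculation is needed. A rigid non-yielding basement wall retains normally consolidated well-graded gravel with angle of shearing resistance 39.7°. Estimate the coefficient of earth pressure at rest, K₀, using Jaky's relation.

K₀ = 1 − sin φ' = 1 − sin 39.7° = 0.3612.

0.361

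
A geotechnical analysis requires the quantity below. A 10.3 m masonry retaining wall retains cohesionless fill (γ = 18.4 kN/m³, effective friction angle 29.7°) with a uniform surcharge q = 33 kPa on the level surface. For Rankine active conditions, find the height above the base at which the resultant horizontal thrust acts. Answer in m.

K_a = 0.3374.
Triangular part P₁ = ½K_aγH² = 329.3 at H/3 = 3.433 m; rectangular part P₂ = K_a q H = 114.7 at H/2 = 5.150 m.
ȳ = (P₁·3.433 + P₂·5.150)/(P₁+P₂) = 3.877 m.

3.88 m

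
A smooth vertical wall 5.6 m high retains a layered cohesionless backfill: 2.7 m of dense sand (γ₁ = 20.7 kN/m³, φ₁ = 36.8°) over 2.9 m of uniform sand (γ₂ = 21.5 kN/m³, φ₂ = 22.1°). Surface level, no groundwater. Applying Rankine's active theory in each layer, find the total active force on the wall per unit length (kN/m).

133 kN/m

K_a1 = tan²(45°−36.8°/2) = 0.2508; K_a2 = tan²(45°−22.1°/2) = 0.4533.
Layer 1: σ at base = K_a1 γ₁ h₁ = 14.02 kPa; P₁ = ½×14.02×2.7 = 18.92.
Layer 2: σ_v at top = γ₁h₁ = 55.89; σ_h top = K_a2×55.89 = 25.33; σ_h base = K_a2×(55.89+21.5×2.9) = 53.59.
P₂ = ½(25.33+53.59)×2.9 = 114.4. Total P_a = 18.92+114.4 = 133.4 kN/m.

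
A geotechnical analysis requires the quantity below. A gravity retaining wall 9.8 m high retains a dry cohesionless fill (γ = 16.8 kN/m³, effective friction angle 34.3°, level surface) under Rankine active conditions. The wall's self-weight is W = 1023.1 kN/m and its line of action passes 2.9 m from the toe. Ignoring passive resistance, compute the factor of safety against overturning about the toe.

K_a = tan²(45° − 34.3°/2) = 0.2792.
P_a = ½K_aγH² = 0.5×0.2792×16.8×9.8² = 225.2 kN/m, acting at H/3 = 3.267 m above the base.
Overturning moment M_o = P_a × H/3 = 225.2 × 3.267 = 735.7.
Resisting moment M_r = W × 2.9 = 1023.1 × 2.9 = 2967.
FS_overturning = M_r/M_o = 2967/735.7 = 4.033.

4.03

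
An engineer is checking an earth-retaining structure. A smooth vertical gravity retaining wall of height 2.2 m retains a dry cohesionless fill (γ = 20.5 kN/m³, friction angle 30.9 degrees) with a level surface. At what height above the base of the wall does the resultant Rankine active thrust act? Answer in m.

0.733 m

K_a = 0.3214.
The pressure distribution is triangular, so the resultant acts at H/3 above the base = 2.2/3 = 0.7333 m.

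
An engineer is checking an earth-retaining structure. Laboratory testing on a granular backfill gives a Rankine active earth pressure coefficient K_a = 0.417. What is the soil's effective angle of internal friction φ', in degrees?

K_a = tan²(45° − φ/2) ⇒ 45° − φ/2 = arctan(√0.417) = 32.85°.
φ = 2(45° − 32.85°) = 24.29°.

24.3°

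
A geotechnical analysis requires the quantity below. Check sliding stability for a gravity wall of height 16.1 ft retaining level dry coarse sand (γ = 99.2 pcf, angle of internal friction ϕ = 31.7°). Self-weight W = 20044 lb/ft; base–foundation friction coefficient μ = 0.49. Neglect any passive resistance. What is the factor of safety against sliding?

2.46

K_a = tan²(45° − 31.7°/2) = 0.3111.
P_a = ½K_aγH² = 0.5×0.3111×99.2×16.1² = 3999 lb/ft, acting at H/3 = 5.367 ft above the base.
FS_sliding = μW / P_a = 0.49×20044 / 3999 = 2.456.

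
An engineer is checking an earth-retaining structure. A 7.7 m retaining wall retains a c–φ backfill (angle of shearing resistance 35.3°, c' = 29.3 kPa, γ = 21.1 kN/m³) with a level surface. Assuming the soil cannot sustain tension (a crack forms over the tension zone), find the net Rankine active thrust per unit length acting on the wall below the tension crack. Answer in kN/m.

15.3 kN/m

K_a = 0.2675; √K_a = 0.5172.
Tension-crack depth z_c = 2c/(γ√K_a) = 2×29.3/(21.1×0.5172) = 5.369 m.
σ_a at base = K_a γ H − 2c√K_a = 0.2675×21.1×7.7 − 2×29.3×0.5172 = 13.16 kPa.
P_a = ½ × 13.16 × (H − z_c) = 0.5×13.16×2.331 = 15.33 kN/m.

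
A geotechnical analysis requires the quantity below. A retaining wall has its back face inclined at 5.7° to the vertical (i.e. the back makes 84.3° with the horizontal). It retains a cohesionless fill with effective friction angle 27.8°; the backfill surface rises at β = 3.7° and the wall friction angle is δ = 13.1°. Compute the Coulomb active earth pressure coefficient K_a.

0.390

K_a = sin²(α+φ) / [sin²α · sin(α−δ) · (1 + √{sin(φ+δ)sin(φ−β) / (sin(α−δ)sin(α+β))})²].
With α = 84.3°, φ = 27.8°, δ = 13.1°, β = 3.7°: K_a = 0.3904.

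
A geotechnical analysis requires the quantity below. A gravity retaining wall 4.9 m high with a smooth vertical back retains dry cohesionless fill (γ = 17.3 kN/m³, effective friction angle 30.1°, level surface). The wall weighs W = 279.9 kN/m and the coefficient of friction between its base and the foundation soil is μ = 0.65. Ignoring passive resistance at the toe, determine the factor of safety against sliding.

K_a = tan²(45° − 30.1°/2) = 0.3320.
P_a = ½K_aγH² = 0.5×0.3320×17.3×4.9² = 68.95 kN/m, acting at H/3 = 1.633 m above the base.
FS_sliding = μW / P_a = 0.65×279.9 / 68.95 = 2.639.

2.64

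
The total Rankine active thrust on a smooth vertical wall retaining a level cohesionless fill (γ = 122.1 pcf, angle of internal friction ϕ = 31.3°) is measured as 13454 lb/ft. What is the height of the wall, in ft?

26.4 ft

K_a = 0.3162. P_a = ½ K_a γ H² ⇒ H = √(2P_a/(K_a γ)).
H = √(2×13454/(0.3162×122.1)) = 26.40 ft.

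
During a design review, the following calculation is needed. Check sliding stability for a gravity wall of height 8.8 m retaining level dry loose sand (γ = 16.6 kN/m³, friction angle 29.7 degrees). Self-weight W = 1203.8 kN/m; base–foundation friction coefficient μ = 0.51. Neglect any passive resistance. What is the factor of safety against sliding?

K_a = tan²(45° − 29.7°/2) = 0.3374.
P_a = ½K_aγH² = 0.5×0.3374×16.6×8.8² = 216.9 kN/m, acting at H/3 = 2.933 m above the base.
FS_sliding = μW / P_a = 0.51×1203.8 / 216.9 = 2.831.

2.83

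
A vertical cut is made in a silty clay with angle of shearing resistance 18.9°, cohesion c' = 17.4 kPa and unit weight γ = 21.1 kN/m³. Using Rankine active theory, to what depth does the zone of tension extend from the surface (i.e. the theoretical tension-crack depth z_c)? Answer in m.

2.31 m

K_a = tan²(45° − 18.9°/2) = 0.5107; √K_a = 0.7146.
The active pressure is zero where K_a γ z = 2c√K_a, so z_c = 2c/(γ√K_a) = 2×17.4/(21.1×0.7146) = 2.308 m.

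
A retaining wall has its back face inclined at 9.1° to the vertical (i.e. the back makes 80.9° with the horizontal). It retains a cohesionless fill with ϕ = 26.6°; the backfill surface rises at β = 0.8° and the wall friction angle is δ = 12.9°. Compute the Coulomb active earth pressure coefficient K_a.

0.419

K_a = sin²(α+φ) / [sin²α · sin(α−δ) · (1 + √{sin(φ+δ)sin(φ−β) / (sin(α−δ)sin(α+β))})²].
With α = 80.9°, φ = 26.6°, δ = 12.9°, β = 0.8°: K_a = 0.4192.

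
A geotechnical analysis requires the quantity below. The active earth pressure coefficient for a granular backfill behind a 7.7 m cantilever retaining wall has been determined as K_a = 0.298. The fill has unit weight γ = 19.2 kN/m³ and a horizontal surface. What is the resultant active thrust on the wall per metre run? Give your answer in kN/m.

170 kN/m

P = ½ K_a γ H² = 0.5 × 0.298 × 19.2 × 7.7² = 169.6 kN/m.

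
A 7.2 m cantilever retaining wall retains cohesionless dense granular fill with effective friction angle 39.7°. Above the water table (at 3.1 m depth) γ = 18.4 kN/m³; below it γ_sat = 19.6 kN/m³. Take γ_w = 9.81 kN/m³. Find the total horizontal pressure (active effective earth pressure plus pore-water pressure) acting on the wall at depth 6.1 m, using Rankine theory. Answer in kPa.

K_a = (1 − sin φ)/(1 + sin φ) = 0.2204.
γ' = 19.6 − 9.81 = 9.790 kN/m³.
Effective vertical stress at 6.1 m: σ'_v = 18.4×3.1 + 9.790×3.00 = 86.41 kPa.
σ'_h = K_a σ'_v = 0.2204 × 86.41 = 19.05 kPa; u = γ_w × 3.00 = 29.43 kPa.
Total σ_h = 19.05 + 29.43 = 48.48 kPa.

48.5 kPa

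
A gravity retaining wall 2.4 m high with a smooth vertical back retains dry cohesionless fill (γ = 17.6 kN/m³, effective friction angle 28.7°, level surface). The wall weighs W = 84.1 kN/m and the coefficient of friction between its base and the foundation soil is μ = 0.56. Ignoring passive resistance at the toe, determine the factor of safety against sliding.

K_a = tan²(45° − 28.7°/2) = 0.3511.
P_a = ½K_aγH² = 0.5×0.3511×17.6×2.4² = 17.80 kN/m, acting at H/3 = 0.8000 m above the base.
FS_sliding = μW / P_a = 0.56×84.1 / 17.80 = 2.646.

2.65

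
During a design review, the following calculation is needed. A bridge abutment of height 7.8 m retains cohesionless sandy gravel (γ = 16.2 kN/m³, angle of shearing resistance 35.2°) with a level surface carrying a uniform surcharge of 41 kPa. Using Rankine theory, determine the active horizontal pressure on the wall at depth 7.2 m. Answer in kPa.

K_a = (1 − sin φ)/(1 + sin φ) = 0.2687.
σ_v = γz + q = 16.2 × 7.2 + 41 = 157.6 kPa.
σ_h = K_a σ_v = 0.2687 × 157.6 = 42.36 kPa.

42.4 kPa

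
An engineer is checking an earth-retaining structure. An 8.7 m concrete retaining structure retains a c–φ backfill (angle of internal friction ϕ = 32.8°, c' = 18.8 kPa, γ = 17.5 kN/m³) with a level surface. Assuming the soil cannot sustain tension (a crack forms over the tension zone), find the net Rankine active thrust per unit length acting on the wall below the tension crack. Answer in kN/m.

K_a = 0.2973; √K_a = 0.5452.
Tension-crack depth z_c = 2c/(γ√K_a) = 2×18.8/(17.5×0.5452) = 3.941 m.
σ_a at base = K_a γ H − 2c√K_a = 0.2973×17.5×8.7 − 2×18.8×0.5452 = 24.76 kPa.
P_a = ½ × 24.76 × (H − z_c) = 0.5×24.76×4.759 = 58.91 kN/m.

58.9 kN/m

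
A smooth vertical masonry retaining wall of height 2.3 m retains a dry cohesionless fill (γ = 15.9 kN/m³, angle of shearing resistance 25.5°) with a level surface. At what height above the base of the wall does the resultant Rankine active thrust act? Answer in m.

K_a = 0.3981.
The pressure distribution is triangular, so the resultant acts at H/3 above the base = 2.3/3 = 0.7667 m.

0.767 m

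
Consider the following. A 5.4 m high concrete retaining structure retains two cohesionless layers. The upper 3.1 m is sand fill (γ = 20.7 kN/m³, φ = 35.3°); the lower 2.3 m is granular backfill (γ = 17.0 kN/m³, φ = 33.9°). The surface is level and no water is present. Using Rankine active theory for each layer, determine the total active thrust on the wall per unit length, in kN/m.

K_a1 = tan²(45°−35.3°/2) = 0.2675; K_a2 = tan²(45°−33.9°/2) = 0.2839.
Layer 1: σ at base = K_a1 γ₁ h₁ = 17.17 kPa; P₁ = ½×17.17×3.1 = 26.61.
Layer 2: σ_v at top = γ₁h₁ = 64.17; σ_h top = K_a2×64.17 = 18.22; σ_h base = K_a2×(64.17+17.0×2.3) = 29.32.
P₂ = ½(18.22+29.32)×2.3 = 54.67. Total P_a = 26.61+54.67 = 81.28 kN/m.

81.3 kN/m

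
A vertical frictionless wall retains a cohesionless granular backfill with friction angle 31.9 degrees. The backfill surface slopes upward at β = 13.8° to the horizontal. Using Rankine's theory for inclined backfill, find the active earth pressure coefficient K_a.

K_a = cos β · (cos β − √(cos²β − cos²φ)) / (cos β + √(cos²β − cos²φ)).
cos β = 0.9711, cos φ = 0.8490, √(cos²β − cos²φ) = 0.4715.
K_a = 0.9711 × (0.9711 − 0.4715)/(0.9711 + 0.4715) = 0.3363.

0.336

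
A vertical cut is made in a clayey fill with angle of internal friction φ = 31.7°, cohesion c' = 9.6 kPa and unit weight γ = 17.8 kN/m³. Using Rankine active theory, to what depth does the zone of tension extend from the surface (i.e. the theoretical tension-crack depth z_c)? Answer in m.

K_a = tan²(45° − 31.7°/2) = 0.3111; √K_a = 0.5577.
The active pressure is zero where K_a γ z = 2c√K_a, so z_c = 2c/(γ√K_a) = 2×9.6/(17.8×0.5577) = 1.934 m.

1.93 m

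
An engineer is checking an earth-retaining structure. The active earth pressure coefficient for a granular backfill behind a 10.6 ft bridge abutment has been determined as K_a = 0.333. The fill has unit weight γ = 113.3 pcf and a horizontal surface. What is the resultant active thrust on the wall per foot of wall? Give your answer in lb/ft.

P = ½ K_a γ H² = 0.5 × 0.333 × 113.3 × 10.6² = 2120 lb/ft.

2120 lb/ft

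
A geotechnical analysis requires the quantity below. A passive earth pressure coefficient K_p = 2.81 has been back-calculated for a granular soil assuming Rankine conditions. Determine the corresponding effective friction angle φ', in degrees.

28.4°

K_p = (1+sin φ)/(1−sin φ) ⇒ sin φ = (K_p − 1)/(K_p + 1) = 0.4751.
φ = arcsin(0.4751) = 28.36°.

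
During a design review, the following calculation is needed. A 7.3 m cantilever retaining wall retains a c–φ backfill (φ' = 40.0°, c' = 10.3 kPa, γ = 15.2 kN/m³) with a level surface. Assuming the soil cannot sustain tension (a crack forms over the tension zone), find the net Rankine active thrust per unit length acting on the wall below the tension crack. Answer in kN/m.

31.9 kN/m

K_a = 0.2174; √K_a = 0.4663.
Tension-crack depth z_c = 2c/(γ√K_a) = 2×10.3/(15.2×0.4663) = 2.906 m.
σ_a at base = K_a γ H − 2c√K_a = 0.2174×15.2×7.3 − 2×10.3×0.4663 = 14.52 kPa.
P_a = ½ × 14.52 × (H − z_c) = 0.5×14.52×4.394 = 31.90 kN/m.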